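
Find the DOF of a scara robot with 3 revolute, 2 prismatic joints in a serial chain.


Given: serial robot with 3 revolute, 2 prismatic joints
DOF contribution per joint type: revolute=1, prismatic=1, spherical=3, fixed=0
DOF = 3*1 + 2*1
DOF = 5

5


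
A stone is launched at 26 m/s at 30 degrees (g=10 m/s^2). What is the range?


Given: v0 = 26 m/s, theta = 30 deg, g = 10 m/s^2
sin(2*30) = sin(60) = sqrt(3)/2
Using R = v0^2 * sin(2*theta) / g
R = 26^2 * (sqrt(3)/2) / 10
R = 676 * sqrt(3) / 20
R = 169/5*sqrt(3) m

169/5*sqrt(3) m


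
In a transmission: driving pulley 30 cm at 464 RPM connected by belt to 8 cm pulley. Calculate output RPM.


Given: D1 = 30 cm, w1 = 464 RPM, D2 = 8 cm
Using D1*w1 = D2*w2
w2 = D1*w1 / D2
w2 = 30*464 / 8
w2 = 13920 / 8
w2 = 1740 RPM

1740 RPM


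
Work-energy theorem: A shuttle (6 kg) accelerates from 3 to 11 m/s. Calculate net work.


Given: m = 6 kg, v0 = 3 m/s, v = 11 m/s
Using W = (1/2)*m*(v^2 - v0^2)
v^2 = 11^2 = 121
v0^2 = 3^2 = 9
v^2 - v0^2 = 121 - 9 = 112
W = (1/2)*6*112 = 336 J

336 J


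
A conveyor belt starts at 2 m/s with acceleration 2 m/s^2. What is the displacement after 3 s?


Given: v0 = 2 m/s, a = 2 m/s^2, t = 3 s
Using s = v0*t + (1/2)*a*t^2
s = 2*3 + (1/2)*2*3^2
s = 6 + (1/2)*18
s = 6 + 9
s = 15

15 m


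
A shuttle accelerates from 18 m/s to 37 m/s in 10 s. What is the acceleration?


Given: initial velocity v0 = 18 m/s, final velocity v = 37 m/s, time t = 10 s
Using a = (v - v0) / t
a = (37 - 18) / 10
a = 19 / 10
a = 19/10 m/s^2

19/10 m/s^2


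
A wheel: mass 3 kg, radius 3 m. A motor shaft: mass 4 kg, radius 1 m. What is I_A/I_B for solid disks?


Given: M1=3 kg, R1=3 m, M2=4 kg, R2=1 m
For a disk: I = (1/2)*M*R^2, so I_A/I_B = (M1*R1^2)/(M2*R2^2)
M1*R1^2 = 3*9 = 27
M2*R2^2 = 4*1 = 4
I_A/I_B = 27/4 = 27/4

27/4


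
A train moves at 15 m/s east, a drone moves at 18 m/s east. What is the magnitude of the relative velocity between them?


Given: v_A = 15 m/s east, v_B = 18 m/s east
Both move in the same direction; relative speed = |v_A - v_B|
|15 - 18| = |-3|
= 3 m/s

3 m/s


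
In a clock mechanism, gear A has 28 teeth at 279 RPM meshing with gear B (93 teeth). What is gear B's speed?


Given: N1 = 28 teeth, w1 = 279 RPM, N2 = 93 teeth
Using N1*w1 = N2*w2
w2 = N1*w1 / N2
w2 = 28*279 / 93
w2 = 7812 / 93
w2 = 84 RPM

84 RPM


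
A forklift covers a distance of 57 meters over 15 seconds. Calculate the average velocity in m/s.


Given: distance d = 57 m, time t = 15 s
Using v = d / t
v = 57 / 15
v = 19/5 m/s

19/5 m/s


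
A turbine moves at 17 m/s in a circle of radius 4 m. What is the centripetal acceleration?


Given: v = 17 m/s, r = 4 m
Using a_c = v^2 / r
a_c = 17^2 / 4
a_c = 289 / 4
a_c = 289/4 m/s^2

289/4 m/s^2


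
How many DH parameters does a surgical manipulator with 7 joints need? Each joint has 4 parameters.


Given: 7 joints, 4 DH parameters per joint (d, theta, a, alpha)
Total DH parameters = number_of_joints * 4
Total = 7 * 4
Total = 28

28


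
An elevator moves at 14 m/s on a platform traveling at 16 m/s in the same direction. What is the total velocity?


Given: object velocity = 14 m/s, platform velocity = 16 m/s (same direction)
Using classical velocity addition: v_total = v_object + v_platform
v_total = 14 + 16
v_total = 30 m/s

30 m/s


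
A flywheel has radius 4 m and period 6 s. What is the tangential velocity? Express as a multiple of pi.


Given: radius r = 4 m, period T = 6 s
Using v = 2*pi*r / T
v = 2*pi*4 / 6
v = 8*pi / 6
v = 4/3*pi m/s

4/3*pi m/s


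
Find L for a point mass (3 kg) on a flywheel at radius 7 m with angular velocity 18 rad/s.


Given: m = 3 kg, r = 7 m, omega = 18 rad/s
For a point mass: I = m*r^2
I = 3*7^2 = 3*49 = 147
L = I*omega = 147*18
L = 2646 kg*m^2/s

2646 kg*m^2/s


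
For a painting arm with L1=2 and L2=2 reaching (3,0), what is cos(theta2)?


Given: L1 = 2, L2 = 2, target (x, y) = (3, 0)
Using cos(theta2) = (x^2 + y^2 - L1^2 - L2^2) / (2*L1*L2)
x^2 + y^2 = 3^2 + 0 = 9
L1^2 + L2^2 = 4 + 4 = 8
Numerator = 9 - 8 = 1
Denominator = 2*2*2 = 8
cos(theta2) = 1/8 = 1/8

1/8


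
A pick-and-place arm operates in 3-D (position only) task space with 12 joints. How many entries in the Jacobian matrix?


Given: task space dimension = 3, joints = 12
Jacobian is a 3 x 12 matrix
Total entries = rows * columns
Total = 3 * 12
Total = 36

36


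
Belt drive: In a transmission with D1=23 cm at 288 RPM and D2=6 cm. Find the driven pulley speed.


Given: D1 = 23 cm, w1 = 288 RPM, D2 = 6 cm
Using D1*w1 = D2*w2
w2 = D1*w1 / D2
w2 = 23*288 / 6
w2 = 6624 / 6
w2 = 1104 RPM

1104 RPM


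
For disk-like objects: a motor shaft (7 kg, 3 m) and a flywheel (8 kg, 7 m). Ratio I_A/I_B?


Given: M1=7 kg, R1=3 m, M2=8 kg, R2=7 m
For a disk: I = (1/2)*M*R^2, so I_A/I_B = (M1*R1^2)/(M2*R2^2)
M1*R1^2 = 7*9 = 63
M2*R2^2 = 8*49 = 392
I_A/I_B = 63/392 = 9/56

9/56


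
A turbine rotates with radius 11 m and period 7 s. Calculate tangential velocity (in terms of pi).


Given: radius r = 11 m, period T = 7 s
Using v = 2*pi*r / T
v = 2*pi*11 / 7
v = 22*pi / 7
v = 22/7*pi m/s

22/7*pi m/s


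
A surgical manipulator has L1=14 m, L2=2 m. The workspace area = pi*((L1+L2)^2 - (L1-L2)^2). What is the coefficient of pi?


Given: L1 = 14, L2 = 2
(L1+L2)^2 = (16)^2 = 256
(L1-L2)^2 = (12)^2 = 144
Difference = 256 - 144 = 112
This equals 4*L1*L2 = 4*14*2 = 112
Workspace area = 112*pi

112


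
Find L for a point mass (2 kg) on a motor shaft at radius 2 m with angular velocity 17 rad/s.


Given: m = 2 kg, r = 2 m, omega = 17 rad/s
For a point mass: I = m*r^2
I = 2*2^2 = 2*4 = 8
L = I*omega = 8*17
L = 136 kg*m^2/s

136 kg*m^2/s


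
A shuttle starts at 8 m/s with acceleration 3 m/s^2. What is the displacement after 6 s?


Given: v0 = 8 m/s, a = 3 m/s^2, t = 6 s
Using s = v0*t + (1/2)*a*t^2
s = 8*6 + (1/2)*3*6^2
s = 48 + (1/2)*108
s = 48 + 54
s = 102

102 m


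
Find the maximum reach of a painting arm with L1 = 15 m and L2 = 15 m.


Given: L1 = 15 m, L2 = 15 m
For a 2-link planar arm, max reach = L1 + L2 (fully extended)
Max reach = 15 + 15
Max reach = 30 m

30 m


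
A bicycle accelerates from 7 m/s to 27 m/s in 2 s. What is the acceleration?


Given: initial velocity v0 = 7 m/s, final velocity v = 27 m/s, time t = 2 s
Using a = (v - v0) / t
a = (27 - 7) / 2
a = 20 / 2
a = 10 m/s^2

10 m/s^2


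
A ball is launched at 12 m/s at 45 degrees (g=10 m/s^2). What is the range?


Given: v0 = 12 m/s, theta = 45 deg, g = 10 m/s^2
sin(2*45) = sin(90) = 1
Using R = v0^2 * sin(2*theta) / g
R = 12^2 * 1 / 10
R = 144 / 10
R = 72/5 m

72/5 m


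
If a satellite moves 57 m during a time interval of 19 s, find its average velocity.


Given: distance d = 57 m, time t = 19 s
Using v = d / t
v = 57 / 19
v = 3 m/s

3 m/s


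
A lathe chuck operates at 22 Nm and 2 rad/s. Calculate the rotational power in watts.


Given: tau = 22 Nm, omega = 2 rad/s
Using P = tau * omega
P = 22 * 2
P = 44 W

44 W


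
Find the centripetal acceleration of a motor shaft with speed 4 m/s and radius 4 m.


Given: v = 4 m/s, r = 4 m
Using a_c = v^2 / r
a_c = 4^2 / 4
a_c = 16 / 4
a_c = 4 m/s^2

4 m/s^2


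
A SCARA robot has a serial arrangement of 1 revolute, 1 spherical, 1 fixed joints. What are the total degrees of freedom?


Given: serial robot with 1 revolute, 1 spherical, 1 fixed joints
DOF contribution per joint type: revolute=1, prismatic=1, spherical=3, fixed=0
DOF = 1*1 + 1*3 + 1*0
DOF = 4

4


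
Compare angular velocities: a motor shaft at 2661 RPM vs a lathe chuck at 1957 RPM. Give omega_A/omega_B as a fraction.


Given: RPM_A = 2661, RPM_B = 1957
omega = 2*pi*RPM/60, so omega_A/omega_B = RPM_A / RPM_B
omega_A/omega_B = 2661 / 1957
omega_A/omega_B = 2661/1957

2661/1957


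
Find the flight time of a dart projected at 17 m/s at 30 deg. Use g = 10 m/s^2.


Given: v0 = 17 m/s, theta = 30 deg, g = 10 m/s^2
sin(30) = 1/2
Using T = 2*v0*sin(theta) / g
T = 2*17*1/2 / 10
T = 17 / 10
T = 17/10 s

17/10 s


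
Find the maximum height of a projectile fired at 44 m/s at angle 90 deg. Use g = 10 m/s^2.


Given: v0 = 44 m/s, theta = 90 deg, g = 10 m/s^2
sin^2(90) = 1
Using H = v0^2 * sin^2(theta) / (2*g)
H = 44^2 * 1 / (2*10)
H = 1936 * 1 / 20
H = 1936 / 20
H = 484/5 m

484/5 m


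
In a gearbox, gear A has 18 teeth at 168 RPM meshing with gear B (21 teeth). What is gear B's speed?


Given: N1 = 18 teeth, w1 = 168 RPM, N2 = 21 teeth
Using N1*w1 = N2*w2
w2 = N1*w1 / N2
w2 = 18*168 / 21
w2 = 3024 / 21
w2 = 144 RPM

144 RPM


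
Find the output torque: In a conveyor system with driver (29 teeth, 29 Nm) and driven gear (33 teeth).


Given: N1 = 29, N2 = 33, T1 = 29 Nm
Using T2/T1 = N2/N1
T2 = T1 * N2 / N1
T2 = 29 * 33 / 29
T2 = 957 / 29
T2 = 33 Nm

33 Nm


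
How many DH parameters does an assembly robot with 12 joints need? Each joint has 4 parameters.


Given: 12 joints, 4 DH parameters per joint (d, theta, a, alpha)
Total DH parameters = number_of_joints * 4
Total = 12 * 4
Total = 48

48


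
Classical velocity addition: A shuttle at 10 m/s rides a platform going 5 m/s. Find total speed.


Given: object velocity = 10 m/s, platform velocity = 5 m/s (same direction)
Using classical velocity addition: v_total = v_object + v_platform
v_total = 10 + 5
v_total = 15 m/s

15 m/s


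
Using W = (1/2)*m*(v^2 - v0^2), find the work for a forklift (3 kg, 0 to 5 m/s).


Given: m = 3 kg, v0 = 0 m/s, v = 5 m/s
Using W = (1/2)*m*(v^2 - v0^2)
v^2 = 5^2 = 25
v0^2 = 0^2 = 0
v^2 - v0^2 = 25 - 0 = 25
W = (1/2)*3*25 = 75/2 J

75/2 J


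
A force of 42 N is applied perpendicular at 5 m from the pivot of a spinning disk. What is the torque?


Given: F = 42 N, r = 5 m, angle = 90 deg (perpendicular)
Using tau = F * r * sin(90)
sin(90) = 1
tau = 42 * 5 * 1
tau = 210 Nm

210 Nm


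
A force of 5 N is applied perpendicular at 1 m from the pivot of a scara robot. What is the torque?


Given: F = 5 N, r = 1 m, angle = 90 deg (perpendicular)
Using tau = F * r * sin(90)
sin(90) = 1
tau = 5 * 1 * 1
tau = 5 Nm

5 Nm


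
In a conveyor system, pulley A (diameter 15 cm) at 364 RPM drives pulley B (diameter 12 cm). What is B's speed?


Given: D1 = 15 cm, w1 = 364 RPM, D2 = 12 cm
Using D1*w1 = D2*w2
w2 = D1*w1 / D2
w2 = 15*364 / 12
w2 = 5460 / 12
w2 = 455 RPM

455 RPM


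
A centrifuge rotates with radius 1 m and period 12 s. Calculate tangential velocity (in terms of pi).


Given: radius r = 1 m, period T = 12 s
Using v = 2*pi*r / T
v = 2*pi*1 / 12
v = 2*pi / 12
v = 1/6*pi m/s

1/6*pi m/s


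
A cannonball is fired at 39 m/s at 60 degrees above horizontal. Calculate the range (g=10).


Given: v0 = 39 m/s, theta = 60 deg, g = 10 m/s^2
sin(2*60) = sin(120) = sqrt(3)/2
Using R = v0^2 * sin(2*theta) / g
R = 39^2 * (sqrt(3)/2) / 10
R = 1521 * sqrt(3) / 20
R = 1521/20*sqrt(3) m

1521/20*sqrt(3) m


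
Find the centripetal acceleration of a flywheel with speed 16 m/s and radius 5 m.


Given: v = 16 m/s, r = 5 m
Using a_c = v^2 / r
a_c = 16^2 / 5
a_c = 256 / 5
a_c = 256/5 m/s^2

256/5 m/s^2


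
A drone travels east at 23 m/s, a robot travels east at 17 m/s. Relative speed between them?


Given: v_A = 23 m/s east, v_B = 17 m/s east
Both move in the same direction; relative speed = |v_A - v_B|
|23 - 17| = |6|
= 6 m/s

6 m/s


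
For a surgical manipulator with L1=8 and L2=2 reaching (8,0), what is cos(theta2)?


Given: L1 = 8, L2 = 2, target (x, y) = (8, 0)
Using cos(theta2) = (x^2 + y^2 - L1^2 - L2^2) / (2*L1*L2)
x^2 + y^2 = 8^2 + 0 = 64
L1^2 + L2^2 = 64 + 4 = 68
Numerator = 64 - 68 = -4
Denominator = 2*8*2 = 32
cos(theta2) = -4/32 = -1/8

-1/8


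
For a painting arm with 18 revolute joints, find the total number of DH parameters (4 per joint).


Given: 18 joints, 4 DH parameters per joint (d, theta, a, alpha)
Total DH parameters = number_of_joints * 4
Total = 18 * 4
Total = 72

72


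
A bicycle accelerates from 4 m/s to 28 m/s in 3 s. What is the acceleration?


Given: initial velocity v0 = 4 m/s, final velocity v = 28 m/s, time t = 3 s
Using a = (v - v0) / t
a = (28 - 4) / 3
a = 24 / 3
a = 8 m/s^2

8 m/s^2


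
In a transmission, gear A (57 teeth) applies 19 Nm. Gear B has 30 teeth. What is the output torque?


Given: N1 = 57, N2 = 30, T1 = 19 Nm
Using T2/T1 = N2/N1
T2 = T1 * N2 / N1
T2 = 19 * 30 / 57
T2 = 570 / 57
T2 = 10 Nm

10 Nm


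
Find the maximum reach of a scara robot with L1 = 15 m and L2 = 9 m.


Given: L1 = 15 m, L2 = 9 m
For a 2-link planar arm, max reach = L1 + L2 (fully extended)
Max reach = 15 + 9
Max reach = 24 m

24 m


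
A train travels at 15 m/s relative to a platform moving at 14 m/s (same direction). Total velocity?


Given: object velocity = 15 m/s, platform velocity = 14 m/s (same direction)
Using classical velocity addition: v_total = v_object + v_platform
v_total = 15 + 14
v_total = 29 m/s

29 m/s


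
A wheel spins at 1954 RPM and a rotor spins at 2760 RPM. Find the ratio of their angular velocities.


Given: RPM_A = 1954, RPM_B = 2760
omega = 2*pi*RPM/60, so omega_A/omega_B = RPM_A / RPM_B
omega_A/omega_B = 1954 / 2760
omega_A/omega_B = 977/1380

977/1380


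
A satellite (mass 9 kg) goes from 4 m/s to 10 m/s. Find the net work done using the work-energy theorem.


Given: m = 9 kg, v0 = 4 m/s, v = 10 m/s
Using W = (1/2)*m*(v^2 - v0^2)
v^2 = 10^2 = 100
v0^2 = 4^2 = 16
v^2 - v0^2 = 100 - 16 = 84
W = (1/2)*9*84 = 378 J

378 J


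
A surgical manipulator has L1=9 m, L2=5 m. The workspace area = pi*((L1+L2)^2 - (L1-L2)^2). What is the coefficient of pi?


Given: L1 = 9, L2 = 5
(L1+L2)^2 = (14)^2 = 196
(L1-L2)^2 = (4)^2 = 16
Difference = 196 - 16 = 180
This equals 4*L1*L2 = 4*9*5 = 180
Workspace area = 180*pi

180


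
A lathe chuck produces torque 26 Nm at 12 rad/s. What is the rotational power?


Given: tau = 26 Nm, omega = 12 rad/s
Using P = tau * omega
P = 26 * 12
P = 312 W

312 W


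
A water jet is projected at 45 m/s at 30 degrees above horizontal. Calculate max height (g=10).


Given: v0 = 45 m/s, theta = 30 deg, g = 10 m/s^2
sin^2(30) = 1/4
Using H = v0^2 * sin^2(theta) / (2*g)
H = 45^2 * 1/4 / (2*10)
H = 2025 * 1/4 / 20
H = 2025/4 / 20
H = 405/16 m

405/16 m


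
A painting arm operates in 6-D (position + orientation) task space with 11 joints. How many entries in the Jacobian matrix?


Given: task space dimension = 6, joints = 11
Jacobian is a 6 x 11 matrix
Total entries = rows * columns
Total = 6 * 11
Total = 66

66


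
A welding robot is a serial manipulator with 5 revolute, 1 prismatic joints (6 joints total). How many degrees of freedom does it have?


Given: serial robot with 5 revolute, 1 prismatic joints
DOF contribution per joint type: revolute=1, prismatic=1, spherical=3, fixed=0
DOF = 5*1 + 1*1
DOF = 6

6


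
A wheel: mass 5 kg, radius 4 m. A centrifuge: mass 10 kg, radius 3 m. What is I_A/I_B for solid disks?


Given: M1=5 kg, R1=4 m, M2=10 kg, R2=3 m
For a disk: I = (1/2)*M*R^2, so I_A/I_B = (M1*R1^2)/(M2*R2^2)
M1*R1^2 = 5*16 = 80
M2*R2^2 = 10*9 = 90
I_A/I_B = 80/90 = 8/9

8/9


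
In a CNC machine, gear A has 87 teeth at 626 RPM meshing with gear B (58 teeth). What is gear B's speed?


Given: N1 = 87 teeth, w1 = 626 RPM, N2 = 58 teeth
Using N1*w1 = N2*w2
w2 = N1*w1 / N2
w2 = 87*626 / 58
w2 = 54462 / 58
w2 = 939 RPM

939 RPM


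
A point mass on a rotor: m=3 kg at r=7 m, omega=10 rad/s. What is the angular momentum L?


Given: m = 3 kg, r = 7 m, omega = 10 rad/s
For a point mass: I = m*r^2
I = 3*7^2 = 3*49 = 147
L = I*omega = 147*10
L = 1470 kg*m^2/s

1470 kg*m^2/s


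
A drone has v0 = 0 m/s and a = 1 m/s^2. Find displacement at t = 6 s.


Given: v0 = 0 m/s, a = 1 m/s^2, t = 6 s
Using s = v0*t + (1/2)*a*t^2
s = 0*6 + (1/2)*1*6^2
s = 0 + (1/2)*36
s = 0 + 18
s = 18

18 m


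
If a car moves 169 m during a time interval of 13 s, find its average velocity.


Given: distance d = 169 m, time t = 13 s
Using v = d / t
v = 169 / 13
v = 13 m/s

13 m/s


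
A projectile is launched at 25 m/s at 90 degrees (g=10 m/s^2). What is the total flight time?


Given: v0 = 25 m/s, theta = 90 deg, g = 10 m/s^2
sin(90) = 1
Using T = 2*v0*sin(theta) / g
T = 2*25*1 / 10
T = 50 / 10
T = 5 s

5 s


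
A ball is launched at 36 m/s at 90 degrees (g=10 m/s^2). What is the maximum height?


Given: v0 = 36 m/s, theta = 90 deg, g = 10 m/s^2
sin^2(90) = 1
Using H = v0^2 * sin^2(theta) / (2*g)
H = 36^2 * 1 / (2*10)
H = 1296 * 1 / 20
H = 1296 / 20
H = 324/5 m

324/5 m


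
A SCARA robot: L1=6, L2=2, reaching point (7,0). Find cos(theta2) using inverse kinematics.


Given: L1 = 6, L2 = 2, target (x, y) = (7, 0)
Using cos(theta2) = (x^2 + y^2 - L1^2 - L2^2) / (2*L1*L2)
x^2 + y^2 = 7^2 + 0 = 49
L1^2 + L2^2 = 36 + 4 = 40
Numerator = 49 - 40 = 9
Denominator = 2*6*2 = 24
cos(theta2) = 9/24 = 3/8

3/8


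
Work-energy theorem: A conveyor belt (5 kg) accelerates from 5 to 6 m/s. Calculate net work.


Given: m = 5 kg, v0 = 5 m/s, v = 6 m/s
Using W = (1/2)*m*(v^2 - v0^2)
v^2 = 6^2 = 36
v0^2 = 5^2 = 25
v^2 - v0^2 = 36 - 25 = 11
W = (1/2)*5*11 = 55/2 J

55/2 J


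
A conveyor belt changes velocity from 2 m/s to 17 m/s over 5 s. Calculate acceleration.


Given: initial velocity v0 = 2 m/s, final velocity v = 17 m/s, time t = 5 s
Using a = (v - v0) / t
a = (17 - 2) / 5
a = 15 / 5
a = 3 m/s^2

3 m/s^2


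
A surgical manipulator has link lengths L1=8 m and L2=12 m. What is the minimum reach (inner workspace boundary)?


Given: L1 = 8 m, L2 = 12 m
For a 2-link planar arm, min reach = |L1 - L2| (second link folded back)
Min reach = |8 - 12|
Min reach = 4 m

4 m


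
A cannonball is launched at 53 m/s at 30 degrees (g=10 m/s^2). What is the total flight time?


Given: v0 = 53 m/s, theta = 30 deg, g = 10 m/s^2
sin(30) = 1/2
Using T = 2*v0*sin(theta) / g
T = 2*53*1/2 / 10
T = 53 / 10
T = 53/10 s

53/10 s


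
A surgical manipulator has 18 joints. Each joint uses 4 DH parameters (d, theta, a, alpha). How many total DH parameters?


Given: 18 joints, 4 DH parameters per joint (d, theta, a, alpha)
Total DH parameters = number_of_joints * 4
Total = 18 * 4
Total = 72

72


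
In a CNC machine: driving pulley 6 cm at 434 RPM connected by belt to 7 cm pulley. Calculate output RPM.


Given: D1 = 6 cm, w1 = 434 RPM, D2 = 7 cm
Using D1*w1 = D2*w2
w2 = D1*w1 / D2
w2 = 6*434 / 7
w2 = 2604 / 7
w2 = 372 RPM

372 RPM


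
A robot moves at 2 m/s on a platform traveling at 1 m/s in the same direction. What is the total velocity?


Given: object velocity = 2 m/s, platform velocity = 1 m/s (same direction)
Using classical velocity addition: v_total = v_object + v_platform
v_total = 2 + 1
v_total = 3 m/s

3 m/s


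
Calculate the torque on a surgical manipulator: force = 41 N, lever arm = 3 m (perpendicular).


Given: F = 41 N, r = 3 m, angle = 90 deg (perpendicular)
Using tau = F * r * sin(90)
sin(90) = 1
tau = 41 * 3 * 1
tau = 123 Nm

123 Nm


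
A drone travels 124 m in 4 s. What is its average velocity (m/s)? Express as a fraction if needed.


Given: distance d = 124 m, time t = 4 s
Using v = d / t
v = 124 / 4
v = 31 m/s

31 m/s


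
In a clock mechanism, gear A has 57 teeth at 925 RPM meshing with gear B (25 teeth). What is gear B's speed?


Given: N1 = 57 teeth, w1 = 925 RPM, N2 = 25 teeth
Using N1*w1 = N2*w2
w2 = N1*w1 / N2
w2 = 57*925 / 25
w2 = 52725 / 25
w2 = 2109 RPM

2109 RPM


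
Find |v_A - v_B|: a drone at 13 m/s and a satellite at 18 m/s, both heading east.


Given: v_A = 13 m/s east, v_B = 18 m/s east
Both move in the same direction; relative speed = |v_A - v_B|
|13 - 18| = |-5|
= 5 m/s

5 m/s


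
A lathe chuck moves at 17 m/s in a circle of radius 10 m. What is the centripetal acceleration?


Given: v = 17 m/s, r = 10 m
Using a_c = v^2 / r
a_c = 17^2 / 10
a_c = 289 / 10
a_c = 289/10 m/s^2

289/10 m/s^2


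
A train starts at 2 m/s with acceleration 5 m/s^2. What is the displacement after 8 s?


Given: v0 = 2 m/s, a = 5 m/s^2, t = 8 s
Using s = v0*t + (1/2)*a*t^2
s = 2*8 + (1/2)*5*8^2
s = 16 + (1/2)*320
s = 16 + 160
s = 176

176 m


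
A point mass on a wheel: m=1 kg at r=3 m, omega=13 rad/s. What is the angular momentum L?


Given: m = 1 kg, r = 3 m, omega = 13 rad/s
For a point mass: I = m*r^2
I = 1*3^2 = 1*9 = 9
L = I*omega = 9*13
L = 117 kg*m^2/s

117 kg*m^2/s


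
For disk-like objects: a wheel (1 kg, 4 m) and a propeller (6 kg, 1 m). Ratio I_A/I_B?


Given: M1=1 kg, R1=4 m, M2=6 kg, R2=1 m
For a disk: I = (1/2)*M*R^2, so I_A/I_B = (M1*R1^2)/(M2*R2^2)
M1*R1^2 = 1*16 = 16
M2*R2^2 = 6*1 = 6
I_A/I_B = 16/6 = 8/3

8/3


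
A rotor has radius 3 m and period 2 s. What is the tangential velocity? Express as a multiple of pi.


Given: radius r = 3 m, period T = 2 s
Using v = 2*pi*r / T
v = 2*pi*3 / 2
v = 6*pi / 2
v = 3*pi m/s

3*pi m/s


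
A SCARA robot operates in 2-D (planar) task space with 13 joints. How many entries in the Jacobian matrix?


Given: task space dimension = 2, joints = 13
Jacobian is a 2 x 13 matrix
Total entries = rows * columns
Total = 2 * 13
Total = 26

26


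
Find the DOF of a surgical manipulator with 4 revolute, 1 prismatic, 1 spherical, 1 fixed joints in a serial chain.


Given: serial robot with 4 revolute, 1 prismatic, 1 spherical, 1 fixed joints
DOF contribution per joint type: revolute=1, prismatic=1, spherical=3, fixed=0
DOF = 4*1 + 1*1 + 1*3 + 1*0
DOF = 8

8


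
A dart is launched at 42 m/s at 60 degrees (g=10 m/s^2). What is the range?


Given: v0 = 42 m/s, theta = 60 deg, g = 10 m/s^2
sin(2*60) = sin(120) = sqrt(3)/2
Using R = v0^2 * sin(2*theta) / g
R = 42^2 * (sqrt(3)/2) / 10
R = 1764 * sqrt(3) / 20
R = 441/5*sqrt(3) m

441/5*sqrt(3) m


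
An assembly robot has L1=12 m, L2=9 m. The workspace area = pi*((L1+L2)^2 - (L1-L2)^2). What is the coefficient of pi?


Given: L1 = 12, L2 = 9
(L1+L2)^2 = (21)^2 = 441
(L1-L2)^2 = (3)^2 = 9
Difference = 441 - 9 = 432
This equals 4*L1*L2 = 4*12*9 = 432
Workspace area = 432*pi

432


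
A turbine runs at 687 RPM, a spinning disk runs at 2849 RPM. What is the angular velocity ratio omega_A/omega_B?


Given: RPM_A = 687, RPM_B = 2849
omega = 2*pi*RPM/60, so omega_A/omega_B = RPM_A / RPM_B
omega_A/omega_B = 687 / 2849
omega_A/omega_B = 687/2849

687/2849


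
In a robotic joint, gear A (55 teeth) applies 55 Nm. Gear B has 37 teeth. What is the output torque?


Given: N1 = 55, N2 = 37, T1 = 55 Nm
Using T2/T1 = N2/N1
T2 = T1 * N2 / N1
T2 = 55 * 37 / 55
T2 = 2035 / 55
T2 = 37 Nm

37 Nm


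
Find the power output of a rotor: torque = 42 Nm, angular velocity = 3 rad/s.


Given: tau = 42 Nm, omega = 3 rad/s
Using P = tau * omega
P = 42 * 3
P = 126 W

126 W


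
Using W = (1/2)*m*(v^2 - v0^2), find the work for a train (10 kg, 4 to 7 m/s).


Given: m = 10 kg, v0 = 4 m/s, v = 7 m/s
Using W = (1/2)*m*(v^2 - v0^2)
v^2 = 7^2 = 49
v0^2 = 4^2 = 16
v^2 - v0^2 = 49 - 16 = 33
W = (1/2)*10*33 = 165 J

165 J


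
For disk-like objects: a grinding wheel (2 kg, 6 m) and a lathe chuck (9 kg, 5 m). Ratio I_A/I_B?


Given: M1=2 kg, R1=6 m, M2=9 kg, R2=5 m
For a disk: I = (1/2)*M*R^2, so I_A/I_B = (M1*R1^2)/(M2*R2^2)
M1*R1^2 = 2*36 = 72
M2*R2^2 = 9*25 = 225
I_A/I_B = 72/225 = 8/25

8/25


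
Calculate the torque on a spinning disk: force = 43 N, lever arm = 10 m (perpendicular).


Given: F = 43 N, r = 10 m, angle = 90 deg (perpendicular)
Using tau = F * r * sin(90)
sin(90) = 1
tau = 43 * 10 * 1
tau = 430 Nm

430 Nm


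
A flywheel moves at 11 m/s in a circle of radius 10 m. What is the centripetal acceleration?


Given: v = 11 m/s, r = 10 m
Using a_c = v^2 / r
a_c = 11^2 / 10
a_c = 121 / 10
a_c = 121/10 m/s^2

121/10 m/s^2


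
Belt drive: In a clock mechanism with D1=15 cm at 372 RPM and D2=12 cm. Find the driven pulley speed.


Given: D1 = 15 cm, w1 = 372 RPM, D2 = 12 cm
Using D1*w1 = D2*w2
w2 = D1*w1 / D2
w2 = 15*372 / 12
w2 = 5580 / 12
w2 = 465 RPM

465 RPM


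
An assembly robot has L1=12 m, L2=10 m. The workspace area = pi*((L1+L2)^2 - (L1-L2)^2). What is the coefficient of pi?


Given: L1 = 12, L2 = 10
(L1+L2)^2 = (22)^2 = 484
(L1-L2)^2 = (2)^2 = 4
Difference = 484 - 4 = 480
This equals 4*L1*L2 = 4*12*10 = 480
Workspace area = 480*pi

480


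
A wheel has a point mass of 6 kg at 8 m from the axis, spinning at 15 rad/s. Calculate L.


Given: m = 6 kg, r = 8 m, omega = 15 rad/s
For a point mass: I = m*r^2
I = 6*8^2 = 6*64 = 384
L = I*omega = 384*15
L = 5760 kg*m^2/s

5760 kg*m^2/s


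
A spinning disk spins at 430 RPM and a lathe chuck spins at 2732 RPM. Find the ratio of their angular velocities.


Given: RPM_A = 430, RPM_B = 2732
omega = 2*pi*RPM/60, so omega_A/omega_B = RPM_A / RPM_B
omega_A/omega_B = 430 / 2732
omega_A/omega_B = 215/1366

215/1366


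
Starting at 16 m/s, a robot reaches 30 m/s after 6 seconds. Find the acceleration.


Given: initial velocity v0 = 16 m/s, final velocity v = 30 m/s, time t = 6 s
Using a = (v - v0) / t
a = (30 - 16) / 6
a = 14 / 6
a = 7/3 m/s^2

7/3 m/s^2


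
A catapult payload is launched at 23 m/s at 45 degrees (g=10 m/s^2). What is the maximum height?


Given: v0 = 23 m/s, theta = 45 deg, g = 10 m/s^2
sin^2(45) = 1/2
Using H = v0^2 * sin^2(theta) / (2*g)
H = 23^2 * 1/2 / (2*10)
H = 529 * 1/2 / 20
H = 529/2 / 20
H = 529/40 m

529/40 m


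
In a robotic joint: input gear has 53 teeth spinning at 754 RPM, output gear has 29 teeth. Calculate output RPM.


Given: N1 = 53 teeth, w1 = 754 RPM, N2 = 29 teeth
Using N1*w1 = N2*w2
w2 = N1*w1 / N2
w2 = 53*754 / 29
w2 = 39962 / 29
w2 = 1378 RPM

1378 RPM


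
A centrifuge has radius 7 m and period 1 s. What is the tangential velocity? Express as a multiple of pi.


Given: radius r = 7 m, period T = 1 s
Using v = 2*pi*r / T
v = 2*pi*7 / 1
v = 14*pi / 1
v = 14*pi m/s

14*pi m/s


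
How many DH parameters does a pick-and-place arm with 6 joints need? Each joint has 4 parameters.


Given: 6 joints, 4 DH parameters per joint (d, theta, a, alpha)
Total DH parameters = number_of_joints * 4
Total = 6 * 4
Total = 24

24


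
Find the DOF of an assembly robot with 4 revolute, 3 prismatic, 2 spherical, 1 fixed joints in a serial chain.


Given: serial robot with 4 revolute, 3 prismatic, 2 spherical, 1 fixed joints
DOF contribution per joint type: revolute=1, prismatic=1, spherical=3, fixed=0
DOF = 4*1 + 3*1 + 2*3 + 1*0
DOF = 13

13


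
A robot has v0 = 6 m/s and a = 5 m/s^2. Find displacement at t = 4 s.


Given: v0 = 6 m/s, a = 5 m/s^2, t = 4 s
Using s = v0*t + (1/2)*a*t^2
s = 6*4 + (1/2)*5*4^2
s = 24 + (1/2)*80
s = 24 + 40
s = 64

64 m


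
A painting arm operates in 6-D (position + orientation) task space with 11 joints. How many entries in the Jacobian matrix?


Given: task space dimension = 6, joints = 11
Jacobian is a 6 x 11 matrix
Total entries = rows * columns
Total = 6 * 11
Total = 66

66


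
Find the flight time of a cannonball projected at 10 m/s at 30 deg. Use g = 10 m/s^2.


Given: v0 = 10 m/s, theta = 30 deg, g = 10 m/s^2
sin(30) = 1/2
Using T = 2*v0*sin(theta) / g
T = 2*10*1/2 / 10
T = 10 / 10
T = 1 s

1 s


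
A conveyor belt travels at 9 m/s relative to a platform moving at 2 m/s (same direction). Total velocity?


Given: object velocity = 9 m/s, platform velocity = 2 m/s (same direction)
Using classical velocity addition: v_total = v_object + v_platform
v_total = 9 + 2
v_total = 11 m/s

11 m/s


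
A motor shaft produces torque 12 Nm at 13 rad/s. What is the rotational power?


Given: tau = 12 Nm, omega = 13 rad/s
Using P = tau * omega
P = 12 * 13
P = 156 W

156 W


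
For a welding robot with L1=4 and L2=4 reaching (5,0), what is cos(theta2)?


Given: L1 = 4, L2 = 4, target (x, y) = (5, 0)
Using cos(theta2) = (x^2 + y^2 - L1^2 - L2^2) / (2*L1*L2)
x^2 + y^2 = 5^2 + 0 = 25
L1^2 + L2^2 = 16 + 16 = 32
Numerator = 25 - 32 = -7
Denominator = 2*4*4 = 32
cos(theta2) = -7/32 = -7/32

-7/32


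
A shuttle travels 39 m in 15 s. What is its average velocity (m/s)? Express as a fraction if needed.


Given: distance d = 39 m, time t = 15 s
Using v = d / t
v = 39 / 15
v = 13/5 m/s

13/5 m/s


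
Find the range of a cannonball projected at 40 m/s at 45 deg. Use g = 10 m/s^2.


Given: v0 = 40 m/s, theta = 45 deg, g = 10 m/s^2
sin(2*45) = sin(90) = 1
Using R = v0^2 * sin(2*theta) / g
R = 40^2 * 1 / 10
R = 1600 / 10
R = 160 m

160 m


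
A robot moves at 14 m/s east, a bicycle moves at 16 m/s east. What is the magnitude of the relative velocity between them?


Given: v_A = 14 m/s east, v_B = 16 m/s east
Both move in the same direction; relative speed = |v_A - v_B|
|14 - 16| = |-2|
= 2 m/s

2 m/s


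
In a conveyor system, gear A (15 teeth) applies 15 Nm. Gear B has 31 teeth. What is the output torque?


Given: N1 = 15, N2 = 31, T1 = 15 Nm
Using T2/T1 = N2/N1
T2 = T1 * N2 / N1
T2 = 15 * 31 / 15
T2 = 465 / 15
T2 = 31 Nm

31 Nm


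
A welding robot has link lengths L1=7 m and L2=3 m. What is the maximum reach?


Given: L1 = 7 m, L2 = 3 m
For a 2-link planar arm, max reach = L1 + L2 (fully extended)
Max reach = 7 + 3
Max reach = 10 m

10 m


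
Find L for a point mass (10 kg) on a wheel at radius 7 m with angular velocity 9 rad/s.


Given: m = 10 kg, r = 7 m, omega = 9 rad/s
For a point mass: I = m*r^2
I = 10*7^2 = 10*49 = 490
L = I*omega = 490*9
L = 4410 kg*m^2/s

4410 kg*m^2/s


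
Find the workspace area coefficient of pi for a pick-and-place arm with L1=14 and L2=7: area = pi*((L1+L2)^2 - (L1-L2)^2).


Given: L1 = 14, L2 = 7
(L1+L2)^2 = (21)^2 = 441
(L1-L2)^2 = (7)^2 = 49
Difference = 441 - 49 = 392
This equals 4*L1*L2 = 4*14*7 = 392
Workspace area = 392*pi

392


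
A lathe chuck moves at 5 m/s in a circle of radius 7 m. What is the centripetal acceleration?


Given: v = 5 m/s, r = 7 m
Using a_c = v^2 / r
a_c = 5^2 / 7
a_c = 25 / 7
a_c = 25/7 m/s^2

25/7 m/s^2


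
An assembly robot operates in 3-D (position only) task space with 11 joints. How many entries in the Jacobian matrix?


Given: task space dimension = 3, joints = 11
Jacobian is a 3 x 11 matrix
Total entries = rows * columns
Total = 3 * 11
Total = 33

33


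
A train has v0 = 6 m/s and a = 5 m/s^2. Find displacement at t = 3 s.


Given: v0 = 6 m/s, a = 5 m/s^2, t = 3 s
Using s = v0*t + (1/2)*a*t^2
s = 6*3 + (1/2)*5*3^2
s = 18 + (1/2)*45
s = 18 + 45/2
s = 81/2

81/2 m


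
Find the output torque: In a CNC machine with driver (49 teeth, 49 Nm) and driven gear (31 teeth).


Given: N1 = 49, N2 = 31, T1 = 49 Nm
Using T2/T1 = N2/N1
T2 = T1 * N2 / N1
T2 = 49 * 31 / 49
T2 = 1519 / 49
T2 = 31 Nm

31 Nm


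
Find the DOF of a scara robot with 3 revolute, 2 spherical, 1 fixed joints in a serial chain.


Given: serial robot with 3 revolute, 2 spherical, 1 fixed joints
DOF contribution per joint type: revolute=1, prismatic=1, spherical=3, fixed=0
DOF = 3*1 + 2*3 + 1*0
DOF = 9

9


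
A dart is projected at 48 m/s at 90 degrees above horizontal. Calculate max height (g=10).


Given: v0 = 48 m/s, theta = 90 deg, g = 10 m/s^2
sin^2(90) = 1
Using H = v0^2 * sin^2(theta) / (2*g)
H = 48^2 * 1 / (2*10)
H = 2304 * 1 / 20
H = 2304 / 20
H = 576/5 m

576/5 m


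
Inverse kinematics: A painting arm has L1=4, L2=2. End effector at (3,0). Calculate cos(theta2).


Given: L1 = 4, L2 = 2, target (x, y) = (3, 0)
Using cos(theta2) = (x^2 + y^2 - L1^2 - L2^2) / (2*L1*L2)
x^2 + y^2 = 3^2 + 0 = 9
L1^2 + L2^2 = 16 + 4 = 20
Numerator = 9 - 20 = -11
Denominator = 2*4*2 = 16
cos(theta2) = -11/16 = -11/16

-11/16


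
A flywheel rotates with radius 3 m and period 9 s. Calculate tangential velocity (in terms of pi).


Given: radius r = 3 m, period T = 9 s
Using v = 2*pi*r / T
v = 2*pi*3 / 9
v = 6*pi / 9
v = 2/3*pi m/s

2/3*pi m/s


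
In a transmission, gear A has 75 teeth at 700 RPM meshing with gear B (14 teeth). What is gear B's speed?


Given: N1 = 75 teeth, w1 = 700 RPM, N2 = 14 teeth
Using N1*w1 = N2*w2
w2 = N1*w1 / N2
w2 = 75*700 / 14
w2 = 52500 / 14
w2 = 3750 RPM

3750 RPM


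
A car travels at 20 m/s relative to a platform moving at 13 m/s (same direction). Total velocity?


Given: object velocity = 20 m/s, platform velocity = 13 m/s (same direction)
Using classical velocity addition: v_total = v_object + v_platform
v_total = 20 + 13
v_total = 33 m/s

33 m/s


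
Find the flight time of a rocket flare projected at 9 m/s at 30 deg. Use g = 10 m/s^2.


Given: v0 = 9 m/s, theta = 30 deg, g = 10 m/s^2
sin(30) = 1/2
Using T = 2*v0*sin(theta) / g
T = 2*9*1/2 / 10
T = 9 / 10
T = 9/10 s

9/10 s


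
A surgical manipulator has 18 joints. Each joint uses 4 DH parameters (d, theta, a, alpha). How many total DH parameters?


Given: 18 joints, 4 DH parameters per joint (d, theta, a, alpha)
Total DH parameters = number_of_joints * 4
Total = 18 * 4
Total = 72

72


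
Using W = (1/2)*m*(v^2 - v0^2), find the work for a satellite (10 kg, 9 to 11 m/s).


Given: m = 10 kg, v0 = 9 m/s, v = 11 m/s
Using W = (1/2)*m*(v^2 - v0^2)
v^2 = 11^2 = 121
v0^2 = 9^2 = 81
v^2 - v0^2 = 121 - 81 = 40
W = (1/2)*10*40 = 200 J

200 J


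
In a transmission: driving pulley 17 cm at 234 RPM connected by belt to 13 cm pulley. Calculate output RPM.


Given: D1 = 17 cm, w1 = 234 RPM, D2 = 13 cm
Using D1*w1 = D2*w2
w2 = D1*w1 / D2
w2 = 17*234 / 13
w2 = 3978 / 13
w2 = 306 RPM

306 RPM


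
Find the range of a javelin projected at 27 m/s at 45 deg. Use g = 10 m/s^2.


Given: v0 = 27 m/s, theta = 45 deg, g = 10 m/s^2
sin(2*45) = sin(90) = 1
Using R = v0^2 * sin(2*theta) / g
R = 27^2 * 1 / 10
R = 729 / 10
R = 729/10 m

729/10 m


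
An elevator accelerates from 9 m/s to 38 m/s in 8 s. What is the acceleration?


Given: initial velocity v0 = 9 m/s, final velocity v = 38 m/s, time t = 8 s
Using a = (v - v0) / t
a = (38 - 9) / 8
a = 29 / 8
a = 29/8 m/s^2

29/8 m/s^2


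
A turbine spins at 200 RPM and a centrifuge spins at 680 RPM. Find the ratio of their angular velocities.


Given: RPM_A = 200, RPM_B = 680
omega = 2*pi*RPM/60, so omega_A/omega_B = RPM_A / RPM_B
omega_A/omega_B = 200 / 680
omega_A/omega_B = 5/17

5/17


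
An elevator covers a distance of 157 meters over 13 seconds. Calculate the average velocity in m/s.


Given: distance d = 157 m, time t = 13 s
Using v = d / t
v = 157 / 13
v = 157/13 m/s

157/13 m/s


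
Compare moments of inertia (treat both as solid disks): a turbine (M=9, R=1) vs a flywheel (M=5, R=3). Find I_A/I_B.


Given: M1=9 kg, R1=1 m, M2=5 kg, R2=3 m
For a disk: I = (1/2)*M*R^2, so I_A/I_B = (M1*R1^2)/(M2*R2^2)
M1*R1^2 = 9*1 = 9
M2*R2^2 = 5*9 = 45
I_A/I_B = 9/45 = 1/5

1/5


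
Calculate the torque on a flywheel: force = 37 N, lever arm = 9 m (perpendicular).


Given: F = 37 N, r = 9 m, angle = 90 deg (perpendicular)
Using tau = F * r * sin(90)
sin(90) = 1
tau = 37 * 9 * 1
tau = 333 Nm

333 Nm


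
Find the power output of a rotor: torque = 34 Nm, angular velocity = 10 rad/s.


Given: tau = 34 Nm, omega = 10 rad/s
Using P = tau * omega
P = 34 * 10
P = 340 W

340 W


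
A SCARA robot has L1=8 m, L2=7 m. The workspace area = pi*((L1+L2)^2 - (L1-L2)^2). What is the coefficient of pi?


Given: L1 = 8, L2 = 7
(L1+L2)^2 = (15)^2 = 225
(L1-L2)^2 = (1)^2 = 1
Difference = 225 - 1 = 224
This equals 4*L1*L2 = 4*8*7 = 224
Workspace area = 224*pi

224


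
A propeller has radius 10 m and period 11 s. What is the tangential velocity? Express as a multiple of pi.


Given: radius r = 10 m, period T = 11 s
Using v = 2*pi*r / T
v = 2*pi*10 / 11
v = 20*pi / 11
v = 20/11*pi m/s

20/11*pi m/s


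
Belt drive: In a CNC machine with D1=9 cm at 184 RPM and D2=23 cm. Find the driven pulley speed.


Given: D1 = 9 cm, w1 = 184 RPM, D2 = 23 cm
Using D1*w1 = D2*w2
w2 = D1*w1 / D2
w2 = 9*184 / 23
w2 = 1656 / 23
w2 = 72 RPM

72 RPM


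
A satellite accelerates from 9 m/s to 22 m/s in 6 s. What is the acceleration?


Given: initial velocity v0 = 9 m/s, final velocity v = 22 m/s, time t = 6 s
Using a = (v - v0) / t
a = (22 - 9) / 6
a = 13 / 6
a = 13/6 m/s^2

13/6 m/s^2


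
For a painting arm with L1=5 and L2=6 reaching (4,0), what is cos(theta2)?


Given: L1 = 5, L2 = 6, target (x, y) = (4, 0)
Using cos(theta2) = (x^2 + y^2 - L1^2 - L2^2) / (2*L1*L2)
x^2 + y^2 = 4^2 + 0 = 16
L1^2 + L2^2 = 25 + 36 = 61
Numerator = 16 - 61 = -45
Denominator = 2*5*6 = 60
cos(theta2) = -45/60 = -3/4

-3/4


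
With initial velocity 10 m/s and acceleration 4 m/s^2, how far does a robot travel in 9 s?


Given: v0 = 10 m/s, a = 4 m/s^2, t = 9 s
Using s = v0*t + (1/2)*a*t^2
s = 10*9 + (1/2)*4*9^2
s = 90 + (1/2)*324
s = 90 + 162
s = 252

252 m


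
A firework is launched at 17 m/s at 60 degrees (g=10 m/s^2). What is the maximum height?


Given: v0 = 17 m/s, theta = 60 deg, g = 10 m/s^2
sin^2(60) = 3/4
Using H = v0^2 * sin^2(theta) / (2*g)
H = 17^2 * 3/4 / (2*10)
H = 289 * 3/4 / 20
H = 867/4 / 20
H = 867/80 m

867/80 m


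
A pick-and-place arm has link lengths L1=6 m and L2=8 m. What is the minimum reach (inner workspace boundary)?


Given: L1 = 6 m, L2 = 8 m
For a 2-link planar arm, min reach = |L1 - L2| (second link folded back)
Min reach = |6 - 8|
Min reach = 2 m

2 m


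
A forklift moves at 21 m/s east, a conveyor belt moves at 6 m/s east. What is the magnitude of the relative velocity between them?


Given: v_A = 21 m/s east, v_B = 6 m/s east
Both move in the same direction; relative speed = |v_A - v_B|
|21 - 6| = |15|
= 15 m/s

15 m/s


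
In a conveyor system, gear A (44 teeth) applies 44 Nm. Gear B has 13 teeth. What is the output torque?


Given: N1 = 44, N2 = 13, T1 = 44 Nm
Using T2/T1 = N2/N1
T2 = T1 * N2 / N1
T2 = 44 * 13 / 44
T2 = 572 / 44
T2 = 13 Nm

13 Nm


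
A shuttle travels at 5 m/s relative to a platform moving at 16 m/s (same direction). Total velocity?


Given: object velocity = 5 m/s, platform velocity = 16 m/s (same direction)
Using classical velocity addition: v_total = v_object + v_platform
v_total = 5 + 16
v_total = 21 m/s

21 m/s


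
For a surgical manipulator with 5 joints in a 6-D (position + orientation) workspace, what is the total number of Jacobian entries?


Given: task space dimension = 6, joints = 5
Jacobian is a 6 x 5 matrix
Total entries = rows * columns
Total = 6 * 5
Total = 30

30


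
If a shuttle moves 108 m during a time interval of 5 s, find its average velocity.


Given: distance d = 108 m, time t = 5 s
Using v = d / t
v = 108 / 5
v = 108/5 m/s

108/5 m/s


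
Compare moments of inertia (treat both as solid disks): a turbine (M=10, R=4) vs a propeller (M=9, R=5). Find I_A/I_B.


Given: M1=10 kg, R1=4 m, M2=9 kg, R2=5 m
For a disk: I = (1/2)*M*R^2, so I_A/I_B = (M1*R1^2)/(M2*R2^2)
M1*R1^2 = 10*16 = 160
M2*R2^2 = 9*25 = 225
I_A/I_B = 160/225 = 32/45

32/45


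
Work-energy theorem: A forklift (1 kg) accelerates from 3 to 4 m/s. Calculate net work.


Given: m = 1 kg, v0 = 3 m/s, v = 4 m/s
Using W = (1/2)*m*(v^2 - v0^2)
v^2 = 4^2 = 16
v0^2 = 3^2 = 9
v^2 - v0^2 = 16 - 9 = 7
W = (1/2)*1*7 = 7/2 J

7/2 J


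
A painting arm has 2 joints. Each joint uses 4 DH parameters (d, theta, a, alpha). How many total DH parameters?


Given: 2 joints, 4 DH parameters per joint (d, theta, a, alpha)
Total DH parameters = number_of_joints * 4
Total = 2 * 4
Total = 8

8


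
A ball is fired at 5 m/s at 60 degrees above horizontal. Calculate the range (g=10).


Given: v0 = 5 m/s, theta = 60 deg, g = 10 m/s^2
sin(2*60) = sin(120) = sqrt(3)/2
Using R = v0^2 * sin(2*theta) / g
R = 5^2 * (sqrt(3)/2) / 10
R = 25 * sqrt(3) / 20
R = 5/4*sqrt(3) m

5/4*sqrt(3) m


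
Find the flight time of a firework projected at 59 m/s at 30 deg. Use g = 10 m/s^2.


Given: v0 = 59 m/s, theta = 30 deg, g = 10 m/s^2
sin(30) = 1/2
Using T = 2*v0*sin(theta) / g
T = 2*59*1/2 / 10
T = 59 / 10
T = 59/10 s

59/10 s


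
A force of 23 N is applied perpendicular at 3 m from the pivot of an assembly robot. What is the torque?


Given: F = 23 N, r = 3 m, angle = 90 deg (perpendicular)
Using tau = F * r * sin(90)
sin(90) = 1
tau = 23 * 3 * 1
tau = 69 Nm

69 Nm
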